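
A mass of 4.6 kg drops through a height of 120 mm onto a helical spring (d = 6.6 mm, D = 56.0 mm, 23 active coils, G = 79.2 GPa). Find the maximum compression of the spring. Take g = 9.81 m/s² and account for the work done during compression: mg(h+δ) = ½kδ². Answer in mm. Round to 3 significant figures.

58.9 mm

k = Gd⁴/(8D³N_a) = (79.2×10³)(6.6⁴)/(8·56.0³·23) = 4.6507 N/mm
W = mg = 4.6 × 9.81 = 45.126 N
½kδ² − Wδ − Wh = 0 → δ = (W + √(W² + 2kWh))/k
δ = (45.126 + √(2036.4 + 50368.3))/4.6507 = (45.126 + 228.92)/4.6507 = 58.926 mm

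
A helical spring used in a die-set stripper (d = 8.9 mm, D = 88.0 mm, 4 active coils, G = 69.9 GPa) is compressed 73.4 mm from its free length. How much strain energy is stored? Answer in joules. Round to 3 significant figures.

54.2 J

k = Gd⁴/(8D³N_a) = (69.9×10³)(8.9⁴)/(8·88.0³·4) = 20.111 N/mm
U = ½kδ² = 0.5 × 20.111 × 73.4² = 54175 N·mm = 54.175 J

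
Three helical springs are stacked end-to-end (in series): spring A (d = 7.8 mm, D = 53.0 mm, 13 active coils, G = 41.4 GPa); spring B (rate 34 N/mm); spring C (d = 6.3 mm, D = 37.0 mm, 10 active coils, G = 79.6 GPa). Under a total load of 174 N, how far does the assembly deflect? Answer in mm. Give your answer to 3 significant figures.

28.3 mm

k_A = Gd⁴/(8D³N_a) = (41.4×10³)(7.8⁴)/(8·53.0³·13) = 9.8973 N/mm
k_C = Gd⁴/(8D³N_a) = (79.6×10³)(6.3⁴)/(8·37.0³·10) = 30.944 N/mm
Series: 1/k_eq = 1/9.8973 + 1/34 + 1/30.944 = 0.16277; k_eq = 6.1438 N/mm
δ = F/k_eq = 174/6.1438 = 28.321 mm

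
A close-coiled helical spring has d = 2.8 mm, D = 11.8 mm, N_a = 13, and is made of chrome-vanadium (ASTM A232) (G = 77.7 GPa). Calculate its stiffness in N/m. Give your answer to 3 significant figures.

k = Gd⁴/(8D³N_a) = (77.7×10³ × 2.8⁴) / (8 × 11.8³ × 13)
  = 4.77588e+06 / 170875 = 27.949 N/mm = 27949 N/m

27900 N/m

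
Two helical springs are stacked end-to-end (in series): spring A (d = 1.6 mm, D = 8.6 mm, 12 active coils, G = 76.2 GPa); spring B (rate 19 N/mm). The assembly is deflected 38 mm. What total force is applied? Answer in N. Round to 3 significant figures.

k_A = Gd⁴/(8D³N_a) = (76.2×10³)(1.6⁴)/(8·8.6³·12) = 8.1784 N/mm
Series: 1/k_eq = 1/8.1784 + 1/19 = 0.1749; k_eq = 5.7174 N/mm
F = k_eq·δ = 5.7174·38 = 217.26 N

217 N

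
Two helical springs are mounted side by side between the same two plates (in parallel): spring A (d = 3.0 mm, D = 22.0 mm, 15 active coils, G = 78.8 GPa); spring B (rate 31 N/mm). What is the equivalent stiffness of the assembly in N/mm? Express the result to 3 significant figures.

36.0 N/mm

k_A = Gd⁴/(8D³N_a) = (78.8×10³)(3.0⁴)/(8·22.0³·15) = 4.9953 N/mm
Parallel: k_eq = 4.9953 + 31 = 35.995 N/mm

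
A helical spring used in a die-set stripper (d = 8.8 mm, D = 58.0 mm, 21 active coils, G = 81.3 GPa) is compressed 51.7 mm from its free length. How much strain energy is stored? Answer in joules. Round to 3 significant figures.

19.9 J

k = Gd⁴/(8D³N_a) = (81.3×10³)(8.8⁴)/(8·58.0³·21) = 14.874 N/mm
U = ½kδ² = 0.5 × 14.874 × 51.7² = 19878 N·mm = 19.878 J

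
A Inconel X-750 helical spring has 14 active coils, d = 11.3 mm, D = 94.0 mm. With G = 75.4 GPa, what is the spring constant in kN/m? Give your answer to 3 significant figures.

k = Gd⁴/(8D³N_a) = (75.4×10³ × 11.3⁴) / (8 × 94.0³ × 14)
  = 1.22938e+09 / 9.30254e+07 = 13.215 N/mm

13.2 kN/m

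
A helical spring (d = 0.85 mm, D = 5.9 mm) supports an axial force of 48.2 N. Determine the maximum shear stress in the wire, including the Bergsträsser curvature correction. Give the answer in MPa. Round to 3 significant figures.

1420 MPa

Spring index C = D/d = 5.9/0.85 = 6.9412
K_B = (4C+2)/(4C−3) = 29.765/24.765 = 1.2019
τ₀ = 8FD/(πd³) = 8·48.2·5.9/(π·0.85³) = 2275.04/1.9293 = 1179.2 MPa
τ_max = K·τ₀ = 1.2019 × 1179.2 = 1417.3 MPa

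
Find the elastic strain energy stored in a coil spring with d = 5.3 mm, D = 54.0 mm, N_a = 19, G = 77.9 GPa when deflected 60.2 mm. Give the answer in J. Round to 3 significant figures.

k = Gd⁴/(8D³N_a) = (77.9×10³)(5.3⁴)/(8·54.0³·19) = 2.5681 N/mm
U = ½kδ² = 0.5 × 2.5681 × 60.2² = 4653.5 N·mm = 4.6535 J

4.65 J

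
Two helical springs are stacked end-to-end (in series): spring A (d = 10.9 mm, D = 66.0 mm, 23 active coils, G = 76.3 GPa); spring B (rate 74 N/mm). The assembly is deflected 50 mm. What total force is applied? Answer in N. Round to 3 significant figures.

k_A = Gd⁴/(8D³N_a) = (76.3×10³)(10.9⁴)/(8·66.0³·23) = 20.36 N/mm
Series: 1/k_eq = 1/20.36 + 1/74 = 0.062629; k_eq = 15.967 N/mm
F = k_eq·δ = 15.967·50 = 798.35 N

798 N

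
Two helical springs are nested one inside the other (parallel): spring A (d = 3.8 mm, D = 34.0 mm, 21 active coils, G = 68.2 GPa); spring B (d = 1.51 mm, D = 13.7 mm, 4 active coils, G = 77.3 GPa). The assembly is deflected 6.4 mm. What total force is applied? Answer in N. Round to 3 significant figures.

k_A = Gd⁴/(8D³N_a) = (68.2×10³)(3.8⁴)/(8·34.0³·21) = 2.1536 N/mm
k_B = Gd⁴/(8D³N_a) = (77.3×10³)(1.51⁴)/(8·13.7³·4) = 4.884 N/mm
Parallel: k_eq = 2.1536 + 4.884 = 7.0376 N/mm
F = k_eq·δ = 7.0376·6.4 = 45.041 N

45.0 N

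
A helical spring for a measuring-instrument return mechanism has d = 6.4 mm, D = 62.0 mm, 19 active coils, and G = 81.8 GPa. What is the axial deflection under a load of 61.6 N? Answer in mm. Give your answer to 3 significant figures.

16.3 mm

k = Gd⁴/(8D³N_a) = (81.8×10³)(6.4⁴)/(8·62.0³·19) = 3.7884 N/mm
δ = F/k = 61.6 / 3.7884 = 16.26 mm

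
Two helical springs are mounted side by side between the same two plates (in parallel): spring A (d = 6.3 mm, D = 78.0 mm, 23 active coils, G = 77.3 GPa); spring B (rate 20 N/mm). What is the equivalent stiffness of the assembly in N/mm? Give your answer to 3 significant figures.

k_A = Gd⁴/(8D³N_a) = (77.3×10³)(6.3⁴)/(8·78.0³·23) = 1.3946 N/mm
Parallel: k_eq = 1.3946 + 20 = 21.395 N/mm

21.4 N/mm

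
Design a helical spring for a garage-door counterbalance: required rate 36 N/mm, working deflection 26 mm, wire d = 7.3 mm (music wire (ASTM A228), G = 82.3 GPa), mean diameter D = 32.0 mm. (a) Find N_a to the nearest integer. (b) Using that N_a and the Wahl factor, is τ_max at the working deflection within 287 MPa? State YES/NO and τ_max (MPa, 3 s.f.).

N_a = Gd⁴/(8D³k) = (82.3×10³)(7.3⁴)/(8·32.0³·36) = 24.77 → N_a = 25
Actual rate k = Gd⁴/(8D³·25) = 35.662 N/mm
Working load F = kδ = 35.662·26 = 927.22 N
C = 32.0/7.3 = 4.3836; K_W = (4C−1)/(4C−4)+0.615/C = 1.3620
τ_max = K_W·8FD/(πd³) = 1.3620·194.23 = 264.53 MPa
τ_max ≤ 287 MPa → acceptable

(a) 25 coils; (b) YES, τ_max = 265 MPa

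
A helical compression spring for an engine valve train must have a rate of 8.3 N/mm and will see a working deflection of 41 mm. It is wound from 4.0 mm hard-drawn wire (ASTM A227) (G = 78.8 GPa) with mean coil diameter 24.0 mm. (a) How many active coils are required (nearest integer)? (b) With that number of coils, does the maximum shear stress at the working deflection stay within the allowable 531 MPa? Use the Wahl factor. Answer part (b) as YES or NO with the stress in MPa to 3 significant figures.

(a) 22 coils; (b) YES, τ_max = 407 MPa

N_a = Gd⁴/(8D³k) = (78.8×10³)(4.0⁴)/(8·24.0³·8.3) = 21.98 → N_a = 22
Actual rate k = Gd⁴/(8D³·22) = 8.2912 N/mm
Working load F = kδ = 8.2912·41 = 339.94 N
C = 24.0/4.0 = 6.0000; K_W = (4C−1)/(4C−4)+0.615/C = 1.2525
τ_max = K_W·8FD/(πd³) = 1.2525·324.62 = 406.59 MPa
τ_max ≤ 531 MPa → acceptable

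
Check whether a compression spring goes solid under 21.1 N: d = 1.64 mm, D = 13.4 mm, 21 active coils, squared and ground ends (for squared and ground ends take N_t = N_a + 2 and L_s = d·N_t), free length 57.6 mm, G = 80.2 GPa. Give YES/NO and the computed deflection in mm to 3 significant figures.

NO, δ = 14.7 mm

k = Gd⁴/(8D³N_a) = (80.2×10³)(1.64⁴)/(8·13.4³·21) = 1.4352 N/mm
N_t = 23; L_s = 1.64·23 = 37.72 mm; δ_solid = L₀ − L_s = 57.6 − 37.72 = 19.88 mm
δ = F/k = 21.1/1.4352 = 14.701 mm
δ < δ_solid → spring does not go solid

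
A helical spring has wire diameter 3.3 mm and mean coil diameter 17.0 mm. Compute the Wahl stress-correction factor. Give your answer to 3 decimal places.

1.300

C = D/d = 17.0/3.3 = 5.1515
K_W = (4C−1)/(4C−4) + 0.615/C = 19.606/16.606 + 0.1194 = 1.3000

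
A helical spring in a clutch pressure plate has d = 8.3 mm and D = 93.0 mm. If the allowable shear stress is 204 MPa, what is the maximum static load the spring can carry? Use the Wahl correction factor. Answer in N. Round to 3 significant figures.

437 N

C = D/d = 93.0/8.3 = 11.2048
K_W = (4C−1)/(4C−4) + 0.615/C = 43.819/40.819 + 0.0549 = 1.1284
τ_max = K·8FD/(πd³) → F_max = τ_allow·πd³/(8DK)
F_max = 204·π·8.3³/(8·93.0·1.1284) = 3.6645e+05/839.52 = 436.5 N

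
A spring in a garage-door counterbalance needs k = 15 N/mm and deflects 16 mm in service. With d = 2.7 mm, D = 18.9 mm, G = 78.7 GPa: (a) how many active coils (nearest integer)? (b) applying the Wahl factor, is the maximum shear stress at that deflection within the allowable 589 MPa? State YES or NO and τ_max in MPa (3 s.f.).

N_a = Gd⁴/(8D³k) = (78.7×10³)(2.7⁴)/(8·18.9³·15) = 5.163 → N_a = 5
Actual rate k = Gd⁴/(8D³·5) = 15.488 N/mm
Working load F = kδ = 15.488·16 = 247.8 N
C = 18.9/2.7 = 7.0000; K_W = (4C−1)/(4C−4)+0.615/C = 1.2129
τ_max = K_W·8FD/(πd³) = 1.2129·605.92 = 734.89 MPa
τ_max > 589 MPa → exceeds allowable

(a) 5 coils; (b) NO, τ_max = 735 MPa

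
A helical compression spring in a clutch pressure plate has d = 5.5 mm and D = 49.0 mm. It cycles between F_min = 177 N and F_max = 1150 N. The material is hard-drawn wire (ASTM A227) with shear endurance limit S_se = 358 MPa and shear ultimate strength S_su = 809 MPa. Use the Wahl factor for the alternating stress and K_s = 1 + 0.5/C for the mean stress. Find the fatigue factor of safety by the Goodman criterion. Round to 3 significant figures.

0.545

C = D/d = 49.0/5.5 = 8.9091; K_W = (4C−1)/(4C−4)+0.615/C = 1.1639; K_s = 1+0.5/C = 1.0561
F_a = (F_max−F_min)/2 = 486.5 N; F_m = (F_max+F_min)/2 = 663.5 N
τ_a = K_W·8F_aD/(πd³) = 1.1639 × 364.86 = 424.65 MPa
τ_m = K_s·8F_mD/(πd³) = 1.0561 × 497.61 = 525.54 MPa
Goodman: 1/n_f = τ_a/S_se + τ_m/S_su = 424.65/358 + 525.54/809 = 1.18617 + 0.64961 = 1.8358
n_f = 1/1.8358 = 0.5447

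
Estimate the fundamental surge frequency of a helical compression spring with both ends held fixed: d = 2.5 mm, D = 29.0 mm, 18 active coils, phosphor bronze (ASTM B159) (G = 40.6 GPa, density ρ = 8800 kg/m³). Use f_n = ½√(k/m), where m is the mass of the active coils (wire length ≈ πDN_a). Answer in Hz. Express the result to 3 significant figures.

39.9 Hz

k = Gd⁴/(8D³N_a) = (40.6×10³)(2.5⁴)/(8·29.0³·18) = 0.45157 N/mm = 451.57 N/m
Wire length L = πDN_a = π·29.0·18 = 1639.9 mm
m = ρ·(πd²/4)·L = 8800 × 4.9087×10⁻⁶ m² × 1.6399 m = 0.070839 kg
f_n = ½√(k/m) = 0.5·√(451.57/0.070839) = 0.5·√(6374.7) = 39.921 Hz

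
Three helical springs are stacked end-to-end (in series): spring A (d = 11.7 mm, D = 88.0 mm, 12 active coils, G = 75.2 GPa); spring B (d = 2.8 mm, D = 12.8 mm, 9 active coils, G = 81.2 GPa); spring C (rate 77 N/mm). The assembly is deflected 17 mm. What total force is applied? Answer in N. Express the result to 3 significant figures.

k_A = Gd⁴/(8D³N_a) = (75.2×10³)(11.7⁴)/(8·88.0³·12) = 21.54 N/mm
k_B = Gd⁴/(8D³N_a) = (81.2×10³)(2.8⁴)/(8·12.8³·9) = 33.054 N/mm
Series: 1/k_eq = 1/21.54 + 1/33.054 + 1/77 = 0.089666; k_eq = 11.152 N/mm
F = k_eq·δ = 11.152·17 = 189.59 N

190 N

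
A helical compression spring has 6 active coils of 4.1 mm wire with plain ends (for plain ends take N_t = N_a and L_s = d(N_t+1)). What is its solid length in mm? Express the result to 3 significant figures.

plain ends: N_t = N_a = 6
L_s = d·(N_t+1) = 4.1 × 7 = 28.7 mm

28.7 mm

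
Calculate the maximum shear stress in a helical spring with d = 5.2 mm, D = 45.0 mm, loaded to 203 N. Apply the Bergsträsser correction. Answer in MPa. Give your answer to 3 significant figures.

Spring index C = D/d = 45.0/5.2 = 8.6538
K_B = (4C+2)/(4C−3) = 36.615/31.615 = 1.1582
τ₀ = 8FD/(πd³) = 8·203·45.0/(π·5.2³) = 73080/441.73 = 165.44 MPa
τ_max = K·τ₀ = 1.1582 × 165.44 = 191.6 MPa

192 MPa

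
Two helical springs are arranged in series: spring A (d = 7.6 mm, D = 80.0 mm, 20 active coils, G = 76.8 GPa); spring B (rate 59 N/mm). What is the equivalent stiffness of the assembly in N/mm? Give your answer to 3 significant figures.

k_A = Gd⁴/(8D³N_a) = (76.8×10³)(7.6⁴)/(8·80.0³·20) = 3.1277 N/mm
Series: 1/k_eq = 1/3.1277 + 1/59 = 0.33667; k_eq = 2.9702 N/mm

2.97 N/mm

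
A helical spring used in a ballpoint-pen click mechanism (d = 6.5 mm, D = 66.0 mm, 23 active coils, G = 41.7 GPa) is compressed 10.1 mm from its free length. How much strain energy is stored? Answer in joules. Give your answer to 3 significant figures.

0.0718 J

k = Gd⁴/(8D³N_a) = (41.7×10³)(6.5⁴)/(8·66.0³·23) = 1.4071 N/mm
U = ½kδ² = 0.5 × 1.4071 × 10.1² = 71.772 N·mm = 0.071772 J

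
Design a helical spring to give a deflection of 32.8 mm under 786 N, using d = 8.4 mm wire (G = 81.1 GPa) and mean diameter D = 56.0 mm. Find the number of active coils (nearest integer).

12

Required rate k = F/δ = 786/32.8 = 23.963 N/mm
N_a = Gd⁴/(8D³k) = (81.1×10³ × 8.4⁴)/(8 × 56.0³ × 23.963)
    = 4.03774e+08 / 3.36669e+07 = 11.99 → 12 coils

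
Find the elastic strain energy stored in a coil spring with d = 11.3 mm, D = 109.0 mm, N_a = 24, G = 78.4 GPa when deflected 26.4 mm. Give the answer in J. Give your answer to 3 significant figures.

1.79 J

k = Gd⁴/(8D³N_a) = (78.4×10³)(11.3⁴)/(8·109.0³·24) = 5.141 N/mm
U = ½kδ² = 0.5 × 5.141 × 26.4² = 1791.5 N·mm = 1.7915 J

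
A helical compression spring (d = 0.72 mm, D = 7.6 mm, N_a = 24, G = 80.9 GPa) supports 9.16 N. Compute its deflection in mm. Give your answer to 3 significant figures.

35.5 mm

k = Gd⁴/(8D³N_a) = (80.9×10³)(0.72⁴)/(8·7.6³·24) = 0.25795 N/mm
δ = F/k = 9.16 / 0.25795 = 35.511 mm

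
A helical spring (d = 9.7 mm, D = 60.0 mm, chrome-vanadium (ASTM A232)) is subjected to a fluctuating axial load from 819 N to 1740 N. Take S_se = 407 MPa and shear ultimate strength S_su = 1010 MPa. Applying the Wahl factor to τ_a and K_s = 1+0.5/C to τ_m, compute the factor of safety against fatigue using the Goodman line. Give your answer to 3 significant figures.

C = D/d = 60.0/9.7 = 6.1856; K_W = (4C−1)/(4C−4)+0.615/C = 1.2441; K_s = 1+0.5/C = 1.0808
F_a = (F_max−F_min)/2 = 460.5 N; F_m = (F_max+F_min)/2 = 1279.5 N
τ_a = K_W·8F_aD/(πd³) = 1.2441 × 77.091 = 95.906 MPa
τ_m = K_s·8F_mD/(πd³) = 1.0808 × 214.2 = 231.51 MPa
Goodman: 1/n_f = τ_a/S_se + τ_m/S_su = 95.906/407 + 231.51/1010 = 0.23564 + 0.22922 = 0.46486
n_f = 1/0.46486 = 2.151

2.15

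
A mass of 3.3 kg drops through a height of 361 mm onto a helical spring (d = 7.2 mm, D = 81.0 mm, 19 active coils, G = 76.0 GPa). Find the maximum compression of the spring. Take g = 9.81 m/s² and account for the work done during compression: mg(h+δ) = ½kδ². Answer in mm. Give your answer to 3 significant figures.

k = Gd⁴/(8D³N_a) = (76.0×10³)(7.2⁴)/(8·81.0³·19) = 2.5284 N/mm
W = mg = 3.3 × 9.81 = 32.373 N
½kδ² − Wδ − Wh = 0 → δ = (W + √(W² + 2kWh))/k
δ = (32.373 + √(1048 + 59097))/2.5284 = (32.373 + 245.24)/2.5284 = 109.8 mm

110 mm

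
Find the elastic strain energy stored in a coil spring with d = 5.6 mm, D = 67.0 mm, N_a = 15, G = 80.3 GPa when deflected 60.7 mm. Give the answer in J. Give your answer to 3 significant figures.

k = Gd⁴/(8D³N_a) = (80.3×10³)(5.6⁴)/(8·67.0³·15) = 2.1881 N/mm
U = ½kδ² = 0.5 × 2.1881 × 60.7² = 4031 N·mm = 4.031 J

4.03 J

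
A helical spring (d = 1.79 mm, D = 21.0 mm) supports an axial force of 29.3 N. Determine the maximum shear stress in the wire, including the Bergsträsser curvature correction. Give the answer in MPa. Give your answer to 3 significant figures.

304 MPa

Spring index C = D/d = 21.0/1.79 = 11.7318
K_B = (4C+2)/(4C−3) = 48.927/43.927 = 1.1138
τ₀ = 8FD/(πd³) = 8·29.3·21.0/(π·1.79³) = 4922.4/18.018 = 273.19 MPa
τ_max = K·τ₀ = 1.1138 × 273.19 = 304.29 MPa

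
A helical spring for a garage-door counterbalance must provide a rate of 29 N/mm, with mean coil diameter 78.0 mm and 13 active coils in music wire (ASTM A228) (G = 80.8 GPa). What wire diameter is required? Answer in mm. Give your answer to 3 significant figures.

11.5 mm

d = (8D³N_a·k / G)^(1/4) = (8·78.0³·13·29 / (80.8×10³))^0.25
  = (17713)^0.25 = 11.5365 mm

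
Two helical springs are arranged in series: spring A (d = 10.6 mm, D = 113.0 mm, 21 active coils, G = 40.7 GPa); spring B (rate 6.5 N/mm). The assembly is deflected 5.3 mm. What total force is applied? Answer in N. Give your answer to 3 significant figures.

8.47 N

k_A = Gd⁴/(8D³N_a) = (40.7×10³)(10.6⁴)/(8·113.0³·21) = 2.1197 N/mm
Series: 1/k_eq = 1/2.1197 + 1/6.5 = 0.62561; k_eq = 1.5984 N/mm
F = k_eq·δ = 1.5984·5.3 = 8.4717 N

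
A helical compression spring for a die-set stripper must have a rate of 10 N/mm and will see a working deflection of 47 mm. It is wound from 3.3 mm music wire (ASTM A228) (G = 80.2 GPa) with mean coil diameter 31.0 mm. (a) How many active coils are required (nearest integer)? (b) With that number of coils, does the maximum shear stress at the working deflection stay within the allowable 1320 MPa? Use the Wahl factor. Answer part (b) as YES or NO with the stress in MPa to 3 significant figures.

(a) 4 coils; (b) YES, τ_max = 1190 MPa

N_a = Gd⁴/(8D³k) = (80.2×10³)(3.3⁴)/(8·31.0³·10) = 3.991 → N_a = 4
Actual rate k = Gd⁴/(8D³·4) = 9.9769 N/mm
Working load F = kδ = 9.9769·47 = 468.91 N
C = 31.0/3.3 = 9.3939; K_W = (4C−1)/(4C−4)+0.615/C = 1.1548
τ_max = K_W·8FD/(πd³) = 1.1548·1030 = 1189.5 MPa
τ_max ≤ 1320 MPa → acceptable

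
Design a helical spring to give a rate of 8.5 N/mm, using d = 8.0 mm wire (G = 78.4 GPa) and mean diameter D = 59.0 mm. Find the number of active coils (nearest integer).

N_a = Gd⁴/(8D³k) = (78.4×10³ × 8.0⁴)/(8 × 59.0³ × 8.5)
    = 3.21126e+08 / 1.39658e+07 = 22.99 → 23 coils

23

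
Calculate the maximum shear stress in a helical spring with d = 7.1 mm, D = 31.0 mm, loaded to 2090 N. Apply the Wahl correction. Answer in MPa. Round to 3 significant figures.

629 MPa

Spring index C = D/d = 31.0/7.1 = 4.3662
K_W = (4C−1)/(4C−4) + 0.615/C = 16.465/13.465 + 0.1409 = 1.3637
τ₀ = 8FD/(πd³) = 8·2090·31.0/(π·7.1³) = 518320/1124.4 = 460.97 MPa
τ_max = K·τ₀ = 1.3637 × 460.97 = 628.61 MPa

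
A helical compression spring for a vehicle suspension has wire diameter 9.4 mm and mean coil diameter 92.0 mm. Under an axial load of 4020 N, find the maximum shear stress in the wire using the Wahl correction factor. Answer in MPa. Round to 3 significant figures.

Spring index C = D/d = 92.0/9.4 = 9.7872
K_W = (4C−1)/(4C−4) + 0.615/C = 38.149/35.149 + 0.0628 = 1.1482
τ₀ = 8FD/(πd³) = 8·4020·92.0/(π·9.4³) = 2.95872e+06/2609.4 = 1133.9 MPa
τ_max = K·τ₀ = 1.1482 × 1133.9 = 1301.9 MPa

1300 MPa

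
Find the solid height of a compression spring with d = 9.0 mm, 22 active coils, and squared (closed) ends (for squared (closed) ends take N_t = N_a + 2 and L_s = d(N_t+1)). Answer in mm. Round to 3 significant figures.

squared (closed) ends: N_t = N_a + 2 = 22 + 2 = 24
L_s = d·(N_t+1) = 9.0 × 25 = 225 mm

225 mm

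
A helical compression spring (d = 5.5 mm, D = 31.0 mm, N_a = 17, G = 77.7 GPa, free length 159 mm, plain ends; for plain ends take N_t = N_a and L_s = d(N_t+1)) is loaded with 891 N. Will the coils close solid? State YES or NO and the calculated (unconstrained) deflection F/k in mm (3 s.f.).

k = Gd⁴/(8D³N_a) = (77.7×10³)(5.5⁴)/(8·31.0³·17) = 17.549 N/mm
N_t = 17; L_s = 5.5·18 = 99 mm; δ_solid = L₀ − L_s = 159 − 99 = 60 mm
δ = F/k = 891/17.549 = 50.773 mm
δ < δ_solid → spring does not go solid

NO, δ = 50.8 mm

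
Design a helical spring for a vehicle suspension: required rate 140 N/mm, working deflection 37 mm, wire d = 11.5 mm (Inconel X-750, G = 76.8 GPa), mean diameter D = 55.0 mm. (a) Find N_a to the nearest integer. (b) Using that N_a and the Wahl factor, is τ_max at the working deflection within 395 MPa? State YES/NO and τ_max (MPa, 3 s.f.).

(a) 7 coils; (b) NO, τ_max = 652 MPa

N_a = Gd⁴/(8D³k) = (76.8×10³)(11.5⁴)/(8·55.0³·140) = 7.209 → N_a = 7
Actual rate k = Gd⁴/(8D³·7) = 144.17 N/mm
Working load F = kδ = 144.17·37 = 5334.3 N
C = 55.0/11.5 = 4.7826; K_W = (4C−1)/(4C−4)+0.615/C = 1.3269
τ_max = K_W·8FD/(πd³) = 1.3269·491.23 = 651.8 MPa
τ_max > 395 MPa → exceeds allowable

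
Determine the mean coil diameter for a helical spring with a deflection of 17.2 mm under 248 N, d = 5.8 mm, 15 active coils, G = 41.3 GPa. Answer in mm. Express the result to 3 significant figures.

Required rate k = F/δ = 248/17.2 = 14.419 N/mm
D = (Gd⁴/(8N_a·k))^(1/3) = (41.3×10³·5.8⁴/(8·15·14.419))^(1/3)
  = (27012.1)^(1/3) = 30.0045 mm

30.0 mm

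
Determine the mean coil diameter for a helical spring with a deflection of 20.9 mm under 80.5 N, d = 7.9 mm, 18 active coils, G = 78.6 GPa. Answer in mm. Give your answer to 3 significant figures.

Required rate k = F/δ = 80.5/20.9 = 3.8517 N/mm
D = (Gd⁴/(8N_a·k))^(1/3) = (78.6×10³·7.9⁴/(8·18·3.8517))^(1/3)
  = (551974)^(1/3) = 82.0300 mm

82.0 mm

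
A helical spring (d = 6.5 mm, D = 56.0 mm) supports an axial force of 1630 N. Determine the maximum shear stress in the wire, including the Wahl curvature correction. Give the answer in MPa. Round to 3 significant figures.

990 MPa

Spring index C = D/d = 56.0/6.5 = 8.6154
K_W = (4C−1)/(4C−4) + 0.615/C = 33.462/30.462 + 0.0714 = 1.1699
τ₀ = 8FD/(πd³) = 8·1630·56.0/(π·6.5³) = 730240/862.76 = 846.4 MPa
τ_max = K·τ₀ = 1.1699 × 846.4 = 990.18 MPa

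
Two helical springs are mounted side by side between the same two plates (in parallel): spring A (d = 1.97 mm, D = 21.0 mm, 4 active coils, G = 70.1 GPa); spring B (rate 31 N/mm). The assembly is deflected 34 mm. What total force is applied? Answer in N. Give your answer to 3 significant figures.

1180 N

k_A = Gd⁴/(8D³N_a) = (70.1×10³)(1.97⁴)/(8·21.0³·4) = 3.5627 N/mm
Parallel: k_eq = 3.5627 + 31 = 34.563 N/mm
F = k_eq·δ = 34.563·34 = 1175.1 N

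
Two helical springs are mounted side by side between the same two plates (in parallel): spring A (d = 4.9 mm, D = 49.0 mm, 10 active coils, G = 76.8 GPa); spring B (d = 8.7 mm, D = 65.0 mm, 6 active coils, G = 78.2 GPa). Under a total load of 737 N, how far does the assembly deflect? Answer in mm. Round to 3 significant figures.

k_A = Gd⁴/(8D³N_a) = (76.8×10³)(4.9⁴)/(8·49.0³·10) = 4.704 N/mm
k_B = Gd⁴/(8D³N_a) = (78.2×10³)(8.7⁴)/(8·65.0³·6) = 33.986 N/mm
Parallel: k_eq = 4.704 + 33.986 = 38.69 N/mm
δ = F/k_eq = 737/38.69 = 19.049 mm

19.0 mm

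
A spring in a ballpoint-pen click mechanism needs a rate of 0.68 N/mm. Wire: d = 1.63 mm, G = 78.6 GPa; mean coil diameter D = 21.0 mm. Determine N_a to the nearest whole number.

N_a = Gd⁴/(8D³k) = (78.6×10³ × 1.63⁴)/(8 × 21.0³ × 0.68)
    = 554847 / 50379.8 = 11.01 → 11 coils

11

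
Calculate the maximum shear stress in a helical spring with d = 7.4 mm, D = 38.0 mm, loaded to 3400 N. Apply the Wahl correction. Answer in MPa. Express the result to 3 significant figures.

1060 MPa

Spring index C = D/d = 38.0/7.4 = 5.1351
K_W = (4C−1)/(4C−4) + 0.615/C = 19.541/16.541 + 0.1198 = 1.3011
τ₀ = 8FD/(πd³) = 8·3400·38.0/(π·7.4³) = 1.0336e+06/1273 = 811.91 MPa
τ_max = K·τ₀ = 1.3011 × 811.91 = 1056.4 MPa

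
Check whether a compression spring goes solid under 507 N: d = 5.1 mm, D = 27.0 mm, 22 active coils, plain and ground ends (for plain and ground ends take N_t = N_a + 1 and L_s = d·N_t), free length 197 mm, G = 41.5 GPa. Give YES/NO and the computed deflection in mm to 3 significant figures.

k = Gd⁴/(8D³N_a) = (41.5×10³)(5.1⁴)/(8·27.0³·22) = 8.1045 N/mm
N_t = 23; L_s = 5.1·23 = 117.3 mm; δ_solid = L₀ − L_s = 197 − 117.3 = 79.7 mm
δ = F/k = 507/8.1045 = 62.558 mm
δ < δ_solid → spring does not go solid

NO, δ = 62.6 mm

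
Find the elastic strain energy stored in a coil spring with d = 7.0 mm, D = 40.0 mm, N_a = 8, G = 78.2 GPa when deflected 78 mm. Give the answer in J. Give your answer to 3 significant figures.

k = Gd⁴/(8D³N_a) = (78.2×10³)(7.0⁴)/(8·40.0³·8) = 45.839 N/mm
U = ½kδ² = 0.5 × 45.839 × 78² = 1.3944e+05 N·mm = 139.44 J

139 J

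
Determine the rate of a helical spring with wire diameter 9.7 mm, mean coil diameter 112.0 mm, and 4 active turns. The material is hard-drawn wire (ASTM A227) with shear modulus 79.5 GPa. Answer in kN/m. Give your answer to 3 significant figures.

k = Gd⁴/(8D³N_a) = (79.5×10³ × 9.7⁴) / (8 × 112.0³ × 4)
  = 7.03808e+08 / 4.49577e+07 = 15.655 N/mm

15.7 kN/m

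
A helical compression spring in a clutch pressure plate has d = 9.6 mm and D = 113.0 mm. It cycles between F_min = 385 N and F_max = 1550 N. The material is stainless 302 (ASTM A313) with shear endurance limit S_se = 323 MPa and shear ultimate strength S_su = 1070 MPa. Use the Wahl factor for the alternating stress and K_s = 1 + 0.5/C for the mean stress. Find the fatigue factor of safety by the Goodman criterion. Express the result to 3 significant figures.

1.04

C = D/d = 113.0/9.6 = 11.7708; K_W = (4C−1)/(4C−4)+0.615/C = 1.1219; K_s = 1+0.5/C = 1.0425
F_a = (F_max−F_min)/2 = 582.5 N; F_m = (F_max+F_min)/2 = 967.5 N
τ_a = K_W·8F_aD/(πd³) = 1.1219 × 189.45 = 212.54 MPa
τ_m = K_s·8F_mD/(πd³) = 1.0425 × 314.67 = 328.04 MPa
Goodman: 1/n_f = τ_a/S_se + τ_m/S_su = 212.54/323 + 328.04/1070 = 0.65803 + 0.30658 = 0.96461
n_f = 1/0.96461 = 1.037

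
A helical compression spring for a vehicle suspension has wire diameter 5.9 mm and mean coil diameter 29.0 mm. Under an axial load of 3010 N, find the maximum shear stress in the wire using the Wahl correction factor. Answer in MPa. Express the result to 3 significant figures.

Spring index C = D/d = 29.0/5.9 = 4.9153
K_W = (4C−1)/(4C−4) + 0.615/C = 18.661/15.661 + 0.1251 = 1.3167
τ₀ = 8FD/(πd³) = 8·3010·29.0/(π·5.9³) = 698320/645.22 = 1082.3 MPa
τ_max = K·τ₀ = 1.3167 × 1082.3 = 1425 MPa

1430 MPa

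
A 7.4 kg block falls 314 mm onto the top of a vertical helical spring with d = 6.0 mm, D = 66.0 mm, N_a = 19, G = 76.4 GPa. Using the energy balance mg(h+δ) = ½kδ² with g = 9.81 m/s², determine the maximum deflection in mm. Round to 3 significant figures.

177 mm

k = Gd⁴/(8D³N_a) = (76.4×10³)(6.0⁴)/(8·66.0³·19) = 2.2658 N/mm
W = mg = 7.4 × 9.81 = 72.594 N
½kδ² − Wδ − Wh = 0 → δ = (W + √(W² + 2kWh))/k
δ = (72.594 + √(5269.9 + 103296))/2.2658 = (72.594 + 329.49)/2.2658 = 177.46 mm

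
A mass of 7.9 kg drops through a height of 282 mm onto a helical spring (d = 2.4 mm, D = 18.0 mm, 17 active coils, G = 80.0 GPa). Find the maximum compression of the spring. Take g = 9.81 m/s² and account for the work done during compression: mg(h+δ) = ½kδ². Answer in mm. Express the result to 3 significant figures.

140 mm

k = Gd⁴/(8D³N_a) = (80.0×10³)(2.4⁴)/(8·18.0³·17) = 3.3464 N/mm
W = mg = 7.9 × 9.81 = 77.499 N
½kδ² − Wδ − Wh = 0 → δ = (W + √(W² + 2kWh))/k
δ = (77.499 + √(6006.1 + 146269))/3.3464 = (77.499 + 390.23)/3.3464 = 139.77 mm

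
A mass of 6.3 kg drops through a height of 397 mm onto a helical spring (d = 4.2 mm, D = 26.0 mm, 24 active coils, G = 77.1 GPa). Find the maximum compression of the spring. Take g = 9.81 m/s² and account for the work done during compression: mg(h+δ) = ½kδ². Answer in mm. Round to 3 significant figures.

k = Gd⁴/(8D³N_a) = (77.1×10³)(4.2⁴)/(8·26.0³·24) = 7.1094 N/mm
W = mg = 6.3 × 9.81 = 61.803 N
½kδ² − Wδ − Wh = 0 → δ = (W + √(W² + 2kWh))/k
δ = (61.803 + √(3819.6 + 348867))/7.1094 = (61.803 + 593.87)/7.1094 = 92.227 mm

92.2 mm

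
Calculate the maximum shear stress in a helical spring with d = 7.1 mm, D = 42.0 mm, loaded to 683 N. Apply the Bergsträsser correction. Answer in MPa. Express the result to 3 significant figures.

253 MPa

Spring index C = D/d = 42.0/7.1 = 5.9155
K_B = (4C+2)/(4C−3) = 25.662/20.662 = 1.2420
τ₀ = 8FD/(πd³) = 8·683·42.0/(π·7.1³) = 229488/1124.4 = 204.1 MPa
τ_max = K·τ₀ = 1.2420 × 204.1 = 253.49 MPa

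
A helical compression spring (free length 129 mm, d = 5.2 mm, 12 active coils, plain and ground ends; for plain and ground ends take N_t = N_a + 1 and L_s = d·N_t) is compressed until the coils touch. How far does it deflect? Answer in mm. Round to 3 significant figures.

N_t = 13; L_s = 5.2·13 = 67.6 mm
δ_solid = L₀ − L_s = 129 − 67.6 = 61.4 mm

61.4 mm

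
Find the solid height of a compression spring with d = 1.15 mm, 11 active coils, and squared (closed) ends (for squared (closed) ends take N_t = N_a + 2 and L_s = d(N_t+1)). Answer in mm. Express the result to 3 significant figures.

squared (closed) ends: N_t = N_a + 2 = 11 + 2 = 13
L_s = d·(N_t+1) = 1.15 × 14 = 16.1 mm

16.1 mm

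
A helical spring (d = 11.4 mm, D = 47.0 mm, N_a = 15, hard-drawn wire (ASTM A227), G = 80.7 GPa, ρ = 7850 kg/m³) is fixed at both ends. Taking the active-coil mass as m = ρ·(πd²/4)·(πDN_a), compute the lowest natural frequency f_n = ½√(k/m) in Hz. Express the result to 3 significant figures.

124 Hz

k = Gd⁴/(8D³N_a) = (80.7×10³)(11.4⁴)/(8·47.0³·15) = 109.4 N/mm = 1.094e+05 N/m
Wire length L = πDN_a = π·47.0·15 = 2214.8 mm
m = ρ·(πd²/4)·L = 7850 × 102.07×10⁻⁶ m² × 2.2148 m = 1.7746 kg
f_n = ½√(k/m) = 0.5·√(1.094e+05/1.7746) = 0.5·√(61647) = 124.14 Hz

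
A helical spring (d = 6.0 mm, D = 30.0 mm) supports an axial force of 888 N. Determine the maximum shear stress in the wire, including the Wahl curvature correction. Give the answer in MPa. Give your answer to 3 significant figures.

412 MPa

Spring index C = D/d = 30.0/6.0 = 5.0000
K_W = (4C−1)/(4C−4) + 0.615/C = 19.000/16.000 + 0.1230 = 1.3105
τ₀ = 8FD/(πd³) = 8·888·30.0/(π·6.0³) = 213120/678.58 = 314.07 MPa
τ_max = K·τ₀ = 1.3105 × 314.07 = 411.58 MPa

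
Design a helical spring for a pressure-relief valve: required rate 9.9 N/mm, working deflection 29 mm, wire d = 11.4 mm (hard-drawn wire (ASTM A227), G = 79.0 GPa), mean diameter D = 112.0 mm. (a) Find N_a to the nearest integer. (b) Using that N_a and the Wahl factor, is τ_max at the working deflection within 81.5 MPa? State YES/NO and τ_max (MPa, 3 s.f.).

(a) 12 coils; (b) YES, τ_max = 63.4 MPa

N_a = Gd⁴/(8D³k) = (79.0×10³)(11.4⁴)/(8·112.0³·9.9) = 11.99 → N_a = 12
Actual rate k = Gd⁴/(8D³·12) = 9.8928 N/mm
Working load F = kδ = 9.8928·29 = 286.89 N
C = 112.0/11.4 = 9.8246; K_W = (4C−1)/(4C−4)+0.615/C = 1.1476
τ_max = K_W·8FD/(πd³) = 1.1476·55.228 = 63.38 MPa
τ_max ≤ 81.5 MPa → acceptable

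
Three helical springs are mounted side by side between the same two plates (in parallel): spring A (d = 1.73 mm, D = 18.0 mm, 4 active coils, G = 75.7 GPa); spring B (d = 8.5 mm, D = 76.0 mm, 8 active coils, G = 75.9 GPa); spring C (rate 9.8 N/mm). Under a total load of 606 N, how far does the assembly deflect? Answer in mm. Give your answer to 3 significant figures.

k_A = Gd⁴/(8D³N_a) = (75.7×10³)(1.73⁴)/(8·18.0³·4) = 3.6334 N/mm
k_B = Gd⁴/(8D³N_a) = (75.9×10³)(8.5⁴)/(8·76.0³·8) = 14.103 N/mm
Parallel: k_eq = 3.6334 + 14.103 + 9.8 = 27.536 N/mm
δ = F/k_eq = 606/27.536 = 22.008 mm

22.0 mm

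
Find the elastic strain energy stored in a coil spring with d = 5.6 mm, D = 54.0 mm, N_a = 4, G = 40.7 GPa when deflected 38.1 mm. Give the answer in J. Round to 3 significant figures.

k = Gd⁴/(8D³N_a) = (40.7×10³)(5.6⁴)/(8·54.0³·4) = 7.9436 N/mm
U = ½kδ² = 0.5 × 7.9436 × 38.1² = 5765.5 N·mm = 5.7655 J

5.77 J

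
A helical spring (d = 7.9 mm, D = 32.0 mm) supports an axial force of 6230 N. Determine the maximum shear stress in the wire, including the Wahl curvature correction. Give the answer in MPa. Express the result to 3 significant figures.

Spring index C = D/d = 32.0/7.9 = 4.0506
K_W = (4C−1)/(4C−4) + 0.615/C = 15.203/12.203 + 0.1518 = 1.3977
τ₀ = 8FD/(πd³) = 8·6230·32.0/(π·7.9³) = 1.59488e+06/1548.9 = 1029.7 MPa
τ_max = K·τ₀ = 1.3977 × 1029.7 = 1439.1 MPa

1440 MPa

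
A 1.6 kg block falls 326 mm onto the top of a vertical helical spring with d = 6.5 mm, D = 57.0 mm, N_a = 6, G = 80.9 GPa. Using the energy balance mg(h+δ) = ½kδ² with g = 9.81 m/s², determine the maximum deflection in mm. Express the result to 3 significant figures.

k = Gd⁴/(8D³N_a) = (80.9×10³)(6.5⁴)/(8·57.0³·6) = 16.246 N/mm
W = mg = 1.6 × 9.81 = 15.696 N
½kδ² − Wδ − Wh = 0 → δ = (W + √(W² + 2kWh))/k
δ = (15.696 + √(246.36 + 166254))/16.246 = (15.696 + 408.04)/16.246 = 26.083 mm

26.1 mm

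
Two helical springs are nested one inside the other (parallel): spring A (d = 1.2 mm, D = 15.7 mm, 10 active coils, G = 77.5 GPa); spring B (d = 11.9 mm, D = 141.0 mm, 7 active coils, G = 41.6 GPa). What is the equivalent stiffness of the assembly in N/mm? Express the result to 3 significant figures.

5.83 N/mm

k_A = Gd⁴/(8D³N_a) = (77.5×10³)(1.2⁴)/(8·15.7³·10) = 0.51908 N/mm
k_B = Gd⁴/(8D³N_a) = (41.6×10³)(11.9⁴)/(8·141.0³·7) = 5.3142 N/mm
Parallel: k_eq = 0.51908 + 5.3142 = 5.8333 N/mm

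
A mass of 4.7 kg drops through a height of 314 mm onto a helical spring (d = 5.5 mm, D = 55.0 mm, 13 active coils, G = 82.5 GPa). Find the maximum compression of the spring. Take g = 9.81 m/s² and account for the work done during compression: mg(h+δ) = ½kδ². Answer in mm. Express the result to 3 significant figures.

k = Gd⁴/(8D³N_a) = (82.5×10³)(5.5⁴)/(8·55.0³·13) = 4.363 N/mm
W = mg = 4.7 × 9.81 = 46.107 N
½kδ² − Wδ − Wh = 0 → δ = (W + √(W² + 2kWh))/k
δ = (46.107 + √(2125.9 + 126331))/4.363 = (46.107 + 358.41)/4.363 = 92.715 mm

92.7 mm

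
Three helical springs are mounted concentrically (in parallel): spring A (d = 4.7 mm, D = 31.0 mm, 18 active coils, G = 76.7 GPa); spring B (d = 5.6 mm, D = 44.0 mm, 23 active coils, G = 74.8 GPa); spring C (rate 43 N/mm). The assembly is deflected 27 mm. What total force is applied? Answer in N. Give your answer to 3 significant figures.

k_A = Gd⁴/(8D³N_a) = (76.7×10³)(4.7⁴)/(8·31.0³·18) = 8.7245 N/mm
k_B = Gd⁴/(8D³N_a) = (74.8×10³)(5.6⁴)/(8·44.0³·23) = 4.6933 N/mm
Parallel: k_eq = 8.7245 + 4.6933 + 43 = 56.418 N/mm
F = k_eq·δ = 56.418·27 = 1523.3 N

1520 N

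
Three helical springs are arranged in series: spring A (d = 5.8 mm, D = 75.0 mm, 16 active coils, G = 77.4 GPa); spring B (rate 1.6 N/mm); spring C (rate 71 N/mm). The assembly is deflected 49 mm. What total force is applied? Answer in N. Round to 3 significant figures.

k_A = Gd⁴/(8D³N_a) = (77.4×10³)(5.8⁴)/(8·75.0³·16) = 1.622 N/mm
Series: 1/k_eq = 1/1.622 + 1/1.6 + 1/71 = 1.2556; k_eq = 0.79643 N/mm
F = k_eq·δ = 0.79643·49 = 39.025 N

39.0 N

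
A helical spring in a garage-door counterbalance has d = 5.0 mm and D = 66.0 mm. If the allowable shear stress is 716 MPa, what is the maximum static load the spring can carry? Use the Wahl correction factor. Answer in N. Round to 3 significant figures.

C = D/d = 66.0/5.0 = 13.2000
K_W = (4C−1)/(4C−4) + 0.615/C = 51.800/48.800 + 0.0466 = 1.1081
τ_max = K·8FD/(πd³) → F_max = τ_allow·πd³/(8DK)
F_max = 716·π·5.0³/(8·66.0·1.1081) = 2.8117e+05/585.06 = 480.59 N

481 N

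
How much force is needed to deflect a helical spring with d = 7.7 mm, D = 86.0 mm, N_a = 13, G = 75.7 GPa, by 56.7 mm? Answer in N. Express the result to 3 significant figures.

228 N

k = Gd⁴/(8D³N_a) = (75.7×10³)(7.7⁴)/(8·86.0³·13) = 4.0228 N/mm
F = k·δ = 4.0228 × 56.7 = 228.09 N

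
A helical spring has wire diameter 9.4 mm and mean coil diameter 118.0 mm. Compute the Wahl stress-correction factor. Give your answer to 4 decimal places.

1.1139

C = D/d = 118.0/9.4 = 12.5532
K_W = (4C−1)/(4C−4) + 0.615/C = 49.213/46.213 + 0.0490 = 1.1139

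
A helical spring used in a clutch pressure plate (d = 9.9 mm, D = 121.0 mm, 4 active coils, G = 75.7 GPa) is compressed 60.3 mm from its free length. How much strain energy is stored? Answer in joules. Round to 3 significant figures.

k = Gd⁴/(8D³N_a) = (75.7×10³)(9.9⁴)/(8·121.0³·4) = 12.827 N/mm
U = ½kδ² = 0.5 × 12.827 × 60.3² = 23320 N·mm = 23.32 J

23.3 J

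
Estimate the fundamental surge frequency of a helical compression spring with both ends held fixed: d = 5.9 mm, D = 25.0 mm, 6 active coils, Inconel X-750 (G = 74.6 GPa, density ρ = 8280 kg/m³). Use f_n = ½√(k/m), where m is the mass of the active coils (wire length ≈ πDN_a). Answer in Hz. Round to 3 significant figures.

k = Gd⁴/(8D³N_a) = (74.6×10³)(5.9⁴)/(8·25.0³·6) = 120.53 N/mm = 1.2053e+05 N/m
Wire length L = πDN_a = π·25.0·6 = 471.24 mm
m = ρ·(πd²/4)·L = 8280 × 27.34×10⁻⁶ m² × 0.47124 m = 0.10668 kg
f_n = ½√(k/m) = 0.5·√(1.2053e+05/0.10668) = 0.5·√(1.1298e+06) = 531.47 Hz

531 Hz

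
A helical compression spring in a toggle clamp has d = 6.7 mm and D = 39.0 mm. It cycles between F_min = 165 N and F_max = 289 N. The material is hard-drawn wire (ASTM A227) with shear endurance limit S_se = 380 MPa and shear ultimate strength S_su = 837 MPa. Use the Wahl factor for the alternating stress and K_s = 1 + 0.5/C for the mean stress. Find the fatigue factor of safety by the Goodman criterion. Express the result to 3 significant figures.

6.05

C = D/d = 39.0/6.7 = 5.8209; K_W = (4C−1)/(4C−4)+0.615/C = 1.2612; K_s = 1+0.5/C = 1.0859
F_a = (F_max−F_min)/2 = 62 N; F_m = (F_max+F_min)/2 = 227 N
τ_a = K_W·8F_aD/(πd³) = 1.2612 × 20.473 = 25.821 MPa
τ_m = K_s·8F_mD/(πd³) = 1.0859 × 74.956 = 81.394 MPa
Goodman: 1/n_f = τ_a/S_se + τ_m/S_su = 25.821/380 + 81.394/837 = 0.06795 + 0.09725 = 0.16519
n_f = 1/0.16519 = 6.053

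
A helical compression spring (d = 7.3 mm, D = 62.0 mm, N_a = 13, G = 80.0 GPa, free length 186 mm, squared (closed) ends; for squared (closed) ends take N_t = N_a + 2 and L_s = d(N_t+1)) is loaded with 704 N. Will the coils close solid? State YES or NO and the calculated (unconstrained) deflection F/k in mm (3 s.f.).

k = Gd⁴/(8D³N_a) = (80.0×10³)(7.3⁴)/(8·62.0³·13) = 9.1659 N/mm
N_t = 15; L_s = 7.3·16 = 116.8 mm; δ_solid = L₀ − L_s = 186 − 116.8 = 69.2 mm
δ = F/k = 704/9.1659 = 76.807 mm
δ ≥ δ_solid → spring goes solid

YES, δ = 76.8 mm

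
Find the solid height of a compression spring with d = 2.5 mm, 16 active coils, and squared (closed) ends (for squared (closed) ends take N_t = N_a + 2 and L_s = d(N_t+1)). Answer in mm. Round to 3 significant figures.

squared (closed) ends: N_t = N_a + 2 = 16 + 2 = 18
L_s = d·(N_t+1) = 2.5 × 19 = 47.5 mm

47.5 mm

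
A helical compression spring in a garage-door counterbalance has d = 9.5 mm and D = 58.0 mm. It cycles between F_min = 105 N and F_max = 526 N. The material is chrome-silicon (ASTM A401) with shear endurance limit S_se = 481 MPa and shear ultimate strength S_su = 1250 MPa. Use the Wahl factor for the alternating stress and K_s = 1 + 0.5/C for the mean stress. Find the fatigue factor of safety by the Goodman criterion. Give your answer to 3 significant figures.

C = D/d = 58.0/9.5 = 6.1053; K_W = (4C−1)/(4C−4)+0.615/C = 1.2476; K_s = 1+0.5/C = 1.0819
F_a = (F_max−F_min)/2 = 210.5 N; F_m = (F_max+F_min)/2 = 315.5 N
τ_a = K_W·8F_aD/(πd³) = 1.2476 × 36.262 = 45.242 MPa
τ_m = K_s·8F_mD/(πd³) = 1.0819 × 54.35 = 58.801 MPa
Goodman: 1/n_f = τ_a/S_se + τ_m/S_su = 45.242/481 + 58.801/1250 = 0.09406 + 0.04704 = 0.1411
n_f = 1/0.1411 = 7.087

7.09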